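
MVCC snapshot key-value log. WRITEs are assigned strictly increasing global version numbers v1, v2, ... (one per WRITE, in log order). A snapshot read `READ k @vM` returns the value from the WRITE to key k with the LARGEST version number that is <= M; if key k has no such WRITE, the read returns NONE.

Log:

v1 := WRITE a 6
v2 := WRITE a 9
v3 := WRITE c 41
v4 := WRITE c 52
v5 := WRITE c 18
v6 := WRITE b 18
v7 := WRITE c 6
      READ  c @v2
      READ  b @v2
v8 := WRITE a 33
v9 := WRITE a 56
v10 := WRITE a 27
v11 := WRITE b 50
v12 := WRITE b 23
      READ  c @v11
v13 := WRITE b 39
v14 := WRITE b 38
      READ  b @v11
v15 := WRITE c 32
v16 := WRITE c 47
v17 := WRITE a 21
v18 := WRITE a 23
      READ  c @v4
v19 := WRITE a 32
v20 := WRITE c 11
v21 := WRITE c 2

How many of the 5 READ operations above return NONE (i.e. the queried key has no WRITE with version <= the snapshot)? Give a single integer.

v1: WRITE a=6  (a history now [(1, 6)])
v2: WRITE a=9  (a history now [(1, 6), (2, 9)])
v3: WRITE c=41  (c history now [(3, 41)])
v4: WRITE c=52  (c history now [(3, 41), (4, 52)])
v5: WRITE c=18  (c history now [(3, 41), (4, 52), (5, 18)])
v6: WRITE b=18  (b history now [(6, 18)])
v7: WRITE c=6  (c history now [(3, 41), (4, 52), (5, 18), (7, 6)])
READ c @v2: history=[(3, 41), (4, 52), (5, 18), (7, 6)] -> no version <= 2 -> NONE
READ b @v2: history=[(6, 18)] -> no version <= 2 -> NONE
v8: WRITE a=33  (a history now [(1, 6), (2, 9), (8, 33)])
v9: WRITE a=56  (a history now [(1, 6), (2, 9), (8, 33), (9, 56)])
v10: WRITE a=27  (a history now [(1, 6), (2, 9), (8, 33), (9, 56), (10, 27)])
v11: WRITE b=50  (b history now [(6, 18), (11, 50)])
v12: WRITE b=23  (b history now [(6, 18), (11, 50), (12, 23)])
READ c @v11: history=[(3, 41), (4, 52), (5, 18), (7, 6)] -> pick v7 -> 6
v13: WRITE b=39  (b history now [(6, 18), (11, 50), (12, 23), (13, 39)])
v14: WRITE b=38  (b history now [(6, 18), (11, 50), (12, 23), (13, 39), (14, 38)])
READ b @v11: history=[(6, 18), (11, 50), (12, 23), (13, 39), (14, 38)] -> pick v11 -> 50
v15: WRITE c=32  (c history now [(3, 41), (4, 52), (5, 18), (7, 6), (15, 32)])
v16: WRITE c=47  (c history now [(3, 41), (4, 52), (5, 18), (7, 6), (15, 32), (16, 47)])
v17: WRITE a=21  (a history now [(1, 6), (2, 9), (8, 33), (9, 56), (10, 27), (17, 21)])
v18: WRITE a=23  (a history now [(1, 6), (2, 9), (8, 33), (9, 56), (10, 27), (17, 21), (18, 23)])
READ c @v4: history=[(3, 41), (4, 52), (5, 18), (7, 6), (15, 32), (16, 47)] -> pick v4 -> 52
v19: WRITE a=32  (a history now [(1, 6), (2, 9), (8, 33), (9, 56), (10, 27), (17, 21), (18, 23), (19, 32)])
v20: WRITE c=11  (c history now [(3, 41), (4, 52), (5, 18), (7, 6), (15, 32), (16, 47), (20, 11)])
v21: WRITE c=2  (c history now [(3, 41), (4, 52), (5, 18), (7, 6), (15, 32), (16, 47), (20, 11), (21, 2)])
Read results in order: ['NONE', 'NONE', '6', '50', '52']
NONE count = 2

Answer: 2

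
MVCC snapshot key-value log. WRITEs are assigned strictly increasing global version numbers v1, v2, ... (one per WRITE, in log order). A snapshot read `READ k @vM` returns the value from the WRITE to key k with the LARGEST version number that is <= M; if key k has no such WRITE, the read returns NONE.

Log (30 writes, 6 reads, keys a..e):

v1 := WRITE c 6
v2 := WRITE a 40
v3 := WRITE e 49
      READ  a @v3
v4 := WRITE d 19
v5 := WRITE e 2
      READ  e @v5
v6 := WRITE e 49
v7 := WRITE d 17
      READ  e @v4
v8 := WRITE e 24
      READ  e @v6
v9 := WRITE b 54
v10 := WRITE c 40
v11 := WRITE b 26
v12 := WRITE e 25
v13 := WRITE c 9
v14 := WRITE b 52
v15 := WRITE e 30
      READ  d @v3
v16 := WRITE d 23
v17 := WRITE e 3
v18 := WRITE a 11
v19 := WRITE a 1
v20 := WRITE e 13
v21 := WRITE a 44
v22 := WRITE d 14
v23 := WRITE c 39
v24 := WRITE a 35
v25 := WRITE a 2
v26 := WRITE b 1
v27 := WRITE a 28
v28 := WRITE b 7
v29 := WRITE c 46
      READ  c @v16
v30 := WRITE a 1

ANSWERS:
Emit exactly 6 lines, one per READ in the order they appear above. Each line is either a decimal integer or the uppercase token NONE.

Answer: 40
2
49
49
NONE
9

Derivation:
v1: WRITE c=6  (c history now [(1, 6)])
v2: WRITE a=40  (a history now [(2, 40)])
v3: WRITE e=49  (e history now [(3, 49)])
READ a @v3: history=[(2, 40)] -> pick v2 -> 40
v4: WRITE d=19  (d history now [(4, 19)])
v5: WRITE e=2  (e history now [(3, 49), (5, 2)])
READ e @v5: history=[(3, 49), (5, 2)] -> pick v5 -> 2
v6: WRITE e=49  (e history now [(3, 49), (5, 2), (6, 49)])
v7: WRITE d=17  (d history now [(4, 19), (7, 17)])
READ e @v4: history=[(3, 49), (5, 2), (6, 49)] -> pick v3 -> 49
v8: WRITE e=24  (e history now [(3, 49), (5, 2), (6, 49), (8, 24)])
READ e @v6: history=[(3, 49), (5, 2), (6, 49), (8, 24)] -> pick v6 -> 49
v9: WRITE b=54  (b history now [(9, 54)])
v10: WRITE c=40  (c history now [(1, 6), (10, 40)])
v11: WRITE b=26  (b history now [(9, 54), (11, 26)])
v12: WRITE e=25  (e history now [(3, 49), (5, 2), (6, 49), (8, 24), (12, 25)])
v13: WRITE c=9  (c history now [(1, 6), (10, 40), (13, 9)])
v14: WRITE b=52  (b history now [(9, 54), (11, 26), (14, 52)])
v15: WRITE e=30  (e history now [(3, 49), (5, 2), (6, 49), (8, 24), (12, 25), (15, 30)])
READ d @v3: history=[(4, 19), (7, 17)] -> no version <= 3 -> NONE
v16: WRITE d=23  (d history now [(4, 19), (7, 17), (16, 23)])
v17: WRITE e=3  (e history now [(3, 49), (5, 2), (6, 49), (8, 24), (12, 25), (15, 30), (17, 3)])
v18: WRITE a=11  (a history now [(2, 40), (18, 11)])
v19: WRITE a=1  (a history now [(2, 40), (18, 11), (19, 1)])
v20: WRITE e=13  (e history now [(3, 49), (5, 2), (6, 49), (8, 24), (12, 25), (15, 30), (17, 3), (20, 13)])
v21: WRITE a=44  (a history now [(2, 40), (18, 11), (19, 1), (21, 44)])
v22: WRITE d=14  (d history now [(4, 19), (7, 17), (16, 23), (22, 14)])
v23: WRITE c=39  (c history now [(1, 6), (10, 40), (13, 9), (23, 39)])
v24: WRITE a=35  (a history now [(2, 40), (18, 11), (19, 1), (21, 44), (24, 35)])
v25: WRITE a=2  (a history now [(2, 40), (18, 11), (19, 1), (21, 44), (24, 35), (25, 2)])
v26: WRITE b=1  (b history now [(9, 54), (11, 26), (14, 52), (26, 1)])
v27: WRITE a=28  (a history now [(2, 40), (18, 11), (19, 1), (21, 44), (24, 35), (25, 2), (27, 28)])
v28: WRITE b=7  (b history now [(9, 54), (11, 26), (14, 52), (26, 1), (28, 7)])
v29: WRITE c=46  (c history now [(1, 6), (10, 40), (13, 9), (23, 39), (29, 46)])
READ c @v16: history=[(1, 6), (10, 40), (13, 9), (23, 39), (29, 46)] -> pick v13 -> 9
v30: WRITE a=1  (a history now [(2, 40), (18, 11), (19, 1), (21, 44), (24, 35), (25, 2), (27, 28), (30, 1)])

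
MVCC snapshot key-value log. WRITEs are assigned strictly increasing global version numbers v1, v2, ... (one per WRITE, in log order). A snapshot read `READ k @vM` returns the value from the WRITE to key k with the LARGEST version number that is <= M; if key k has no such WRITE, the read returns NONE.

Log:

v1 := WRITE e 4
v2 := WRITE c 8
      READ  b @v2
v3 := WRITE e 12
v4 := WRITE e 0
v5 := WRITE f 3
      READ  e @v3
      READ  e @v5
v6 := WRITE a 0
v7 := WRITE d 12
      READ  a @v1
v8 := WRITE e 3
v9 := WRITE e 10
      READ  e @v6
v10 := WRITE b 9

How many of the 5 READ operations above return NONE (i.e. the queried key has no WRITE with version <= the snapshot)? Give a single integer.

v1: WRITE e=4  (e history now [(1, 4)])
v2: WRITE c=8  (c history now [(2, 8)])
READ b @v2: history=[] -> no version <= 2 -> NONE
v3: WRITE e=12  (e history now [(1, 4), (3, 12)])
v4: WRITE e=0  (e history now [(1, 4), (3, 12), (4, 0)])
v5: WRITE f=3  (f history now [(5, 3)])
READ e @v3: history=[(1, 4), (3, 12), (4, 0)] -> pick v3 -> 12
READ e @v5: history=[(1, 4), (3, 12), (4, 0)] -> pick v4 -> 0
v6: WRITE a=0  (a history now [(6, 0)])
v7: WRITE d=12  (d history now [(7, 12)])
READ a @v1: history=[(6, 0)] -> no version <= 1 -> NONE
v8: WRITE e=3  (e history now [(1, 4), (3, 12), (4, 0), (8, 3)])
v9: WRITE e=10  (e history now [(1, 4), (3, 12), (4, 0), (8, 3), (9, 10)])
READ e @v6: history=[(1, 4), (3, 12), (4, 0), (8, 3), (9, 10)] -> pick v4 -> 0
v10: WRITE b=9  (b history now [(10, 9)])
Read results in order: ['NONE', '12', '0', 'NONE', '0']
NONE count = 2

Answer: 2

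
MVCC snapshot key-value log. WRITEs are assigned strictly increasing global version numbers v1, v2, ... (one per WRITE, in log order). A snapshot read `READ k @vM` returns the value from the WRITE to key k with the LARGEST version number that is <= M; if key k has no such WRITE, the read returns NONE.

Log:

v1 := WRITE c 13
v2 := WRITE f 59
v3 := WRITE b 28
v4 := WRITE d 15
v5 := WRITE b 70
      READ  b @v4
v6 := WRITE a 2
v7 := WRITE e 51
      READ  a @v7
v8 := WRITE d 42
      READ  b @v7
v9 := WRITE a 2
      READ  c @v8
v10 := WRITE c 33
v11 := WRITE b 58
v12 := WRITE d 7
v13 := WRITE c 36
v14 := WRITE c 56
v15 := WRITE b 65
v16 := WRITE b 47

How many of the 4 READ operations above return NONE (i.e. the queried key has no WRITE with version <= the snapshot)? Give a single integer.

v1: WRITE c=13  (c history now [(1, 13)])
v2: WRITE f=59  (f history now [(2, 59)])
v3: WRITE b=28  (b history now [(3, 28)])
v4: WRITE d=15  (d history now [(4, 15)])
v5: WRITE b=70  (b history now [(3, 28), (5, 70)])
READ b @v4: history=[(3, 28), (5, 70)] -> pick v3 -> 28
v6: WRITE a=2  (a history now [(6, 2)])
v7: WRITE e=51  (e history now [(7, 51)])
READ a @v7: history=[(6, 2)] -> pick v6 -> 2
v8: WRITE d=42  (d history now [(4, 15), (8, 42)])
READ b @v7: history=[(3, 28), (5, 70)] -> pick v5 -> 70
v9: WRITE a=2  (a history now [(6, 2), (9, 2)])
READ c @v8: history=[(1, 13)] -> pick v1 -> 13
v10: WRITE c=33  (c history now [(1, 13), (10, 33)])
v11: WRITE b=58  (b history now [(3, 28), (5, 70), (11, 58)])
v12: WRITE d=7  (d history now [(4, 15), (8, 42), (12, 7)])
v13: WRITE c=36  (c history now [(1, 13), (10, 33), (13, 36)])
v14: WRITE c=56  (c history now [(1, 13), (10, 33), (13, 36), (14, 56)])
v15: WRITE b=65  (b history now [(3, 28), (5, 70), (11, 58), (15, 65)])
v16: WRITE b=47  (b history now [(3, 28), (5, 70), (11, 58), (15, 65), (16, 47)])
Read results in order: ['28', '2', '70', '13']
NONE count = 0

Answer: 0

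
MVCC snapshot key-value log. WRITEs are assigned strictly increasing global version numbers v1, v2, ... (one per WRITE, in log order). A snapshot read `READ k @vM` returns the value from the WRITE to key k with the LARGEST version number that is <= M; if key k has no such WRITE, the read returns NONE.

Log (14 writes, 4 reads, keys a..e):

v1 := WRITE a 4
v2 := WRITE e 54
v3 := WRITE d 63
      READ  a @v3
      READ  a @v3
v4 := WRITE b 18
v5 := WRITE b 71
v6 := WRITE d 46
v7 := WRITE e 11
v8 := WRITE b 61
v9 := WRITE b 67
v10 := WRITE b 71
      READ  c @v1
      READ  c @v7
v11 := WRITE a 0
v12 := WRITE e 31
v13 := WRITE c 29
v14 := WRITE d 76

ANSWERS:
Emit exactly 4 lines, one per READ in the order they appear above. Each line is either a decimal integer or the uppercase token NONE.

Answer: 4
4
NONE
NONE

Derivation:
v1: WRITE a=4  (a history now [(1, 4)])
v2: WRITE e=54  (e history now [(2, 54)])
v3: WRITE d=63  (d history now [(3, 63)])
READ a @v3: history=[(1, 4)] -> pick v1 -> 4
READ a @v3: history=[(1, 4)] -> pick v1 -> 4
v4: WRITE b=18  (b history now [(4, 18)])
v5: WRITE b=71  (b history now [(4, 18), (5, 71)])
v6: WRITE d=46  (d history now [(3, 63), (6, 46)])
v7: WRITE e=11  (e history now [(2, 54), (7, 11)])
v8: WRITE b=61  (b history now [(4, 18), (5, 71), (8, 61)])
v9: WRITE b=67  (b history now [(4, 18), (5, 71), (8, 61), (9, 67)])
v10: WRITE b=71  (b history now [(4, 18), (5, 71), (8, 61), (9, 67), (10, 71)])
READ c @v1: history=[] -> no version <= 1 -> NONE
READ c @v7: history=[] -> no version <= 7 -> NONE
v11: WRITE a=0  (a history now [(1, 4), (11, 0)])
v12: WRITE e=31  (e history now [(2, 54), (7, 11), (12, 31)])
v13: WRITE c=29  (c history now [(13, 29)])
v14: WRITE d=76  (d history now [(3, 63), (6, 46), (14, 76)])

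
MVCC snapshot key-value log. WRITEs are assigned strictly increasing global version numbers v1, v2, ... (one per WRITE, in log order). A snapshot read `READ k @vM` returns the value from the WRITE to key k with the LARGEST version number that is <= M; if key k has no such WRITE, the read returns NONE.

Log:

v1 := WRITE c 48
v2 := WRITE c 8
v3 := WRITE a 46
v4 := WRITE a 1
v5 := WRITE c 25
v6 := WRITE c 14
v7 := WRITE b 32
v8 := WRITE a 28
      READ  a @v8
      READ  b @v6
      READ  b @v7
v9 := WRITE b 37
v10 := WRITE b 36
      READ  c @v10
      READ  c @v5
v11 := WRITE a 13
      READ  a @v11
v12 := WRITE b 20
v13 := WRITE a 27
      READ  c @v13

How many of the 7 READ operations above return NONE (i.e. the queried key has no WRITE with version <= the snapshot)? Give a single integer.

Answer: 1

Derivation:
v1: WRITE c=48  (c history now [(1, 48)])
v2: WRITE c=8  (c history now [(1, 48), (2, 8)])
v3: WRITE a=46  (a history now [(3, 46)])
v4: WRITE a=1  (a history now [(3, 46), (4, 1)])
v5: WRITE c=25  (c history now [(1, 48), (2, 8), (5, 25)])
v6: WRITE c=14  (c history now [(1, 48), (2, 8), (5, 25), (6, 14)])
v7: WRITE b=32  (b history now [(7, 32)])
v8: WRITE a=28  (a history now [(3, 46), (4, 1), (8, 28)])
READ a @v8: history=[(3, 46), (4, 1), (8, 28)] -> pick v8 -> 28
READ b @v6: history=[(7, 32)] -> no version <= 6 -> NONE
READ b @v7: history=[(7, 32)] -> pick v7 -> 32
v9: WRITE b=37  (b history now [(7, 32), (9, 37)])
v10: WRITE b=36  (b history now [(7, 32), (9, 37), (10, 36)])
READ c @v10: history=[(1, 48), (2, 8), (5, 25), (6, 14)] -> pick v6 -> 14
READ c @v5: history=[(1, 48), (2, 8), (5, 25), (6, 14)] -> pick v5 -> 25
v11: WRITE a=13  (a history now [(3, 46), (4, 1), (8, 28), (11, 13)])
READ a @v11: history=[(3, 46), (4, 1), (8, 28), (11, 13)] -> pick v11 -> 13
v12: WRITE b=20  (b history now [(7, 32), (9, 37), (10, 36), (12, 20)])
v13: WRITE a=27  (a history now [(3, 46), (4, 1), (8, 28), (11, 13), (13, 27)])
READ c @v13: history=[(1, 48), (2, 8), (5, 25), (6, 14)] -> pick v6 -> 14
Read results in order: ['28', 'NONE', '32', '14', '25', '13', '14']
NONE count = 1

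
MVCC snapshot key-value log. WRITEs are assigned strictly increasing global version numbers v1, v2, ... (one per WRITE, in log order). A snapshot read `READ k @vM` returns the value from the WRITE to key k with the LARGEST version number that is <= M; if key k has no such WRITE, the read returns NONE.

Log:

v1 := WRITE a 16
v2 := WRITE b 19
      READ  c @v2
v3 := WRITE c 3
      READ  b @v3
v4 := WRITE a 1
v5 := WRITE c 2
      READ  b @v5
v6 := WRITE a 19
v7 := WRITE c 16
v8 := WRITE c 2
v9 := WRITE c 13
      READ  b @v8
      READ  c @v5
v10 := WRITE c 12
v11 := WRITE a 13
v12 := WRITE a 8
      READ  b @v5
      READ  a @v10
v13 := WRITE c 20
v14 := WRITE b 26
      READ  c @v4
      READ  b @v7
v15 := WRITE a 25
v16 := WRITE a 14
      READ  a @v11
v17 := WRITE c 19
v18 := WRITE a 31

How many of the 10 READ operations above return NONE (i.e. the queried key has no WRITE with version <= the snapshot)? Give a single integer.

v1: WRITE a=16  (a history now [(1, 16)])
v2: WRITE b=19  (b history now [(2, 19)])
READ c @v2: history=[] -> no version <= 2 -> NONE
v3: WRITE c=3  (c history now [(3, 3)])
READ b @v3: history=[(2, 19)] -> pick v2 -> 19
v4: WRITE a=1  (a history now [(1, 16), (4, 1)])
v5: WRITE c=2  (c history now [(3, 3), (5, 2)])
READ b @v5: history=[(2, 19)] -> pick v2 -> 19
v6: WRITE a=19  (a history now [(1, 16), (4, 1), (6, 19)])
v7: WRITE c=16  (c history now [(3, 3), (5, 2), (7, 16)])
v8: WRITE c=2  (c history now [(3, 3), (5, 2), (7, 16), (8, 2)])
v9: WRITE c=13  (c history now [(3, 3), (5, 2), (7, 16), (8, 2), (9, 13)])
READ b @v8: history=[(2, 19)] -> pick v2 -> 19
READ c @v5: history=[(3, 3), (5, 2), (7, 16), (8, 2), (9, 13)] -> pick v5 -> 2
v10: WRITE c=12  (c history now [(3, 3), (5, 2), (7, 16), (8, 2), (9, 13), (10, 12)])
v11: WRITE a=13  (a history now [(1, 16), (4, 1), (6, 19), (11, 13)])
v12: WRITE a=8  (a history now [(1, 16), (4, 1), (6, 19), (11, 13), (12, 8)])
READ b @v5: history=[(2, 19)] -> pick v2 -> 19
READ a @v10: history=[(1, 16), (4, 1), (6, 19), (11, 13), (12, 8)] -> pick v6 -> 19
v13: WRITE c=20  (c history now [(3, 3), (5, 2), (7, 16), (8, 2), (9, 13), (10, 12), (13, 20)])
v14: WRITE b=26  (b history now [(2, 19), (14, 26)])
READ c @v4: history=[(3, 3), (5, 2), (7, 16), (8, 2), (9, 13), (10, 12), (13, 20)] -> pick v3 -> 3
READ b @v7: history=[(2, 19), (14, 26)] -> pick v2 -> 19
v15: WRITE a=25  (a history now [(1, 16), (4, 1), (6, 19), (11, 13), (12, 8), (15, 25)])
v16: WRITE a=14  (a history now [(1, 16), (4, 1), (6, 19), (11, 13), (12, 8), (15, 25), (16, 14)])
READ a @v11: history=[(1, 16), (4, 1), (6, 19), (11, 13), (12, 8), (15, 25), (16, 14)] -> pick v11 -> 13
v17: WRITE c=19  (c history now [(3, 3), (5, 2), (7, 16), (8, 2), (9, 13), (10, 12), (13, 20), (17, 19)])
v18: WRITE a=31  (a history now [(1, 16), (4, 1), (6, 19), (11, 13), (12, 8), (15, 25), (16, 14), (18, 31)])
Read results in order: ['NONE', '19', '19', '19', '2', '19', '19', '3', '19', '13']
NONE count = 1

Answer: 1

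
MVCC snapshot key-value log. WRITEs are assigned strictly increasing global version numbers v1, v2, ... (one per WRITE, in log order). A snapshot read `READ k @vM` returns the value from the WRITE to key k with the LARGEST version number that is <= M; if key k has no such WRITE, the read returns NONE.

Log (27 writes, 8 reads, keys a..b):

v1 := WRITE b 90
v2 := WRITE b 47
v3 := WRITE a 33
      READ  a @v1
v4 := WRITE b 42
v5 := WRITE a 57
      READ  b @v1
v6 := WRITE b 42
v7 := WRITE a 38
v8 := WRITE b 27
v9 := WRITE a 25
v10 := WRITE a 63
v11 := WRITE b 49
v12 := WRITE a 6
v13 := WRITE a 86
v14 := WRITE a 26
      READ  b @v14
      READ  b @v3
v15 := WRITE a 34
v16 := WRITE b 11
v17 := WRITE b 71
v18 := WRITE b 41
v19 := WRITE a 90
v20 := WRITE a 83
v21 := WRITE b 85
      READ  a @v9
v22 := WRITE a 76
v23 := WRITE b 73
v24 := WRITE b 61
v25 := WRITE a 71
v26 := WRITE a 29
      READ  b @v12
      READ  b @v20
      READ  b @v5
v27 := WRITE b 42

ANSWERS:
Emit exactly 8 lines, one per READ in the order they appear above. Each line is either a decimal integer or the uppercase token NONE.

v1: WRITE b=90  (b history now [(1, 90)])
v2: WRITE b=47  (b history now [(1, 90), (2, 47)])
v3: WRITE a=33  (a history now [(3, 33)])
READ a @v1: history=[(3, 33)] -> no version <= 1 -> NONE
v4: WRITE b=42  (b history now [(1, 90), (2, 47), (4, 42)])
v5: WRITE a=57  (a history now [(3, 33), (5, 57)])
READ b @v1: history=[(1, 90), (2, 47), (4, 42)] -> pick v1 -> 90
v6: WRITE b=42  (b history now [(1, 90), (2, 47), (4, 42), (6, 42)])
v7: WRITE a=38  (a history now [(3, 33), (5, 57), (7, 38)])
v8: WRITE b=27  (b history now [(1, 90), (2, 47), (4, 42), (6, 42), (8, 27)])
v9: WRITE a=25  (a history now [(3, 33), (5, 57), (7, 38), (9, 25)])
v10: WRITE a=63  (a history now [(3, 33), (5, 57), (7, 38), (9, 25), (10, 63)])
v11: WRITE b=49  (b history now [(1, 90), (2, 47), (4, 42), (6, 42), (8, 27), (11, 49)])
v12: WRITE a=6  (a history now [(3, 33), (5, 57), (7, 38), (9, 25), (10, 63), (12, 6)])
v13: WRITE a=86  (a history now [(3, 33), (5, 57), (7, 38), (9, 25), (10, 63), (12, 6), (13, 86)])
v14: WRITE a=26  (a history now [(3, 33), (5, 57), (7, 38), (9, 25), (10, 63), (12, 6), (13, 86), (14, 26)])
READ b @v14: history=[(1, 90), (2, 47), (4, 42), (6, 42), (8, 27), (11, 49)] -> pick v11 -> 49
READ b @v3: history=[(1, 90), (2, 47), (4, 42), (6, 42), (8, 27), (11, 49)] -> pick v2 -> 47
v15: WRITE a=34  (a history now [(3, 33), (5, 57), (7, 38), (9, 25), (10, 63), (12, 6), (13, 86), (14, 26), (15, 34)])
v16: WRITE b=11  (b history now [(1, 90), (2, 47), (4, 42), (6, 42), (8, 27), (11, 49), (16, 11)])
v17: WRITE b=71  (b history now [(1, 90), (2, 47), (4, 42), (6, 42), (8, 27), (11, 49), (16, 11), (17, 71)])
v18: WRITE b=41  (b history now [(1, 90), (2, 47), (4, 42), (6, 42), (8, 27), (11, 49), (16, 11), (17, 71), (18, 41)])
v19: WRITE a=90  (a history now [(3, 33), (5, 57), (7, 38), (9, 25), (10, 63), (12, 6), (13, 86), (14, 26), (15, 34), (19, 90)])
v20: WRITE a=83  (a history now [(3, 33), (5, 57), (7, 38), (9, 25), (10, 63), (12, 6), (13, 86), (14, 26), (15, 34), (19, 90), (20, 83)])
v21: WRITE b=85  (b history now [(1, 90), (2, 47), (4, 42), (6, 42), (8, 27), (11, 49), (16, 11), (17, 71), (18, 41), (21, 85)])
READ a @v9: history=[(3, 33), (5, 57), (7, 38), (9, 25), (10, 63), (12, 6), (13, 86), (14, 26), (15, 34), (19, 90), (20, 83)] -> pick v9 -> 25
v22: WRITE a=76  (a history now [(3, 33), (5, 57), (7, 38), (9, 25), (10, 63), (12, 6), (13, 86), (14, 26), (15, 34), (19, 90), (20, 83), (22, 76)])
v23: WRITE b=73  (b history now [(1, 90), (2, 47), (4, 42), (6, 42), (8, 27), (11, 49), (16, 11), (17, 71), (18, 41), (21, 85), (23, 73)])
v24: WRITE b=61  (b history now [(1, 90), (2, 47), (4, 42), (6, 42), (8, 27), (11, 49), (16, 11), (17, 71), (18, 41), (21, 85), (23, 73), (24, 61)])
v25: WRITE a=71  (a history now [(3, 33), (5, 57), (7, 38), (9, 25), (10, 63), (12, 6), (13, 86), (14, 26), (15, 34), (19, 90), (20, 83), (22, 76), (25, 71)])
v26: WRITE a=29  (a history now [(3, 33), (5, 57), (7, 38), (9, 25), (10, 63), (12, 6), (13, 86), (14, 26), (15, 34), (19, 90), (20, 83), (22, 76), (25, 71), (26, 29)])
READ b @v12: history=[(1, 90), (2, 47), (4, 42), (6, 42), (8, 27), (11, 49), (16, 11), (17, 71), (18, 41), (21, 85), (23, 73), (24, 61)] -> pick v11 -> 49
READ b @v20: history=[(1, 90), (2, 47), (4, 42), (6, 42), (8, 27), (11, 49), (16, 11), (17, 71), (18, 41), (21, 85), (23, 73), (24, 61)] -> pick v18 -> 41
READ b @v5: history=[(1, 90), (2, 47), (4, 42), (6, 42), (8, 27), (11, 49), (16, 11), (17, 71), (18, 41), (21, 85), (23, 73), (24, 61)] -> pick v4 -> 42
v27: WRITE b=42  (b history now [(1, 90), (2, 47), (4, 42), (6, 42), (8, 27), (11, 49), (16, 11), (17, 71), (18, 41), (21, 85), (23, 73), (24, 61), (27, 42)])

Answer: NONE
90
49
47
25
49
41
42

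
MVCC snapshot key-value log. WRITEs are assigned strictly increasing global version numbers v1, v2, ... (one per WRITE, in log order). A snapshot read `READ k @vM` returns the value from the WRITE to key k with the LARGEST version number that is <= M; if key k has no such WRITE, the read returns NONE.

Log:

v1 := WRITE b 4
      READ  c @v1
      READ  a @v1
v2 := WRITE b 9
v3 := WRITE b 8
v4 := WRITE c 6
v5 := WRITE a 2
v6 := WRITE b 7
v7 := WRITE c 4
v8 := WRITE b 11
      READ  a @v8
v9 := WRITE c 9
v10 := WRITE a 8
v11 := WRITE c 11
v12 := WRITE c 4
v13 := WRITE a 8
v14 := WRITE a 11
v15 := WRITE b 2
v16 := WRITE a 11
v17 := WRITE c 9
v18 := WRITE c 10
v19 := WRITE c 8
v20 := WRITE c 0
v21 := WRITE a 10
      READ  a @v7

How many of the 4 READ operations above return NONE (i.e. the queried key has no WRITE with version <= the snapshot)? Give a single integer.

v1: WRITE b=4  (b history now [(1, 4)])
READ c @v1: history=[] -> no version <= 1 -> NONE
READ a @v1: history=[] -> no version <= 1 -> NONE
v2: WRITE b=9  (b history now [(1, 4), (2, 9)])
v3: WRITE b=8  (b history now [(1, 4), (2, 9), (3, 8)])
v4: WRITE c=6  (c history now [(4, 6)])
v5: WRITE a=2  (a history now [(5, 2)])
v6: WRITE b=7  (b history now [(1, 4), (2, 9), (3, 8), (6, 7)])
v7: WRITE c=4  (c history now [(4, 6), (7, 4)])
v8: WRITE b=11  (b history now [(1, 4), (2, 9), (3, 8), (6, 7), (8, 11)])
READ a @v8: history=[(5, 2)] -> pick v5 -> 2
v9: WRITE c=9  (c history now [(4, 6), (7, 4), (9, 9)])
v10: WRITE a=8  (a history now [(5, 2), (10, 8)])
v11: WRITE c=11  (c history now [(4, 6), (7, 4), (9, 9), (11, 11)])
v12: WRITE c=4  (c history now [(4, 6), (7, 4), (9, 9), (11, 11), (12, 4)])
v13: WRITE a=8  (a history now [(5, 2), (10, 8), (13, 8)])
v14: WRITE a=11  (a history now [(5, 2), (10, 8), (13, 8), (14, 11)])
v15: WRITE b=2  (b history now [(1, 4), (2, 9), (3, 8), (6, 7), (8, 11), (15, 2)])
v16: WRITE a=11  (a history now [(5, 2), (10, 8), (13, 8), (14, 11), (16, 11)])
v17: WRITE c=9  (c history now [(4, 6), (7, 4), (9, 9), (11, 11), (12, 4), (17, 9)])
v18: WRITE c=10  (c history now [(4, 6), (7, 4), (9, 9), (11, 11), (12, 4), (17, 9), (18, 10)])
v19: WRITE c=8  (c history now [(4, 6), (7, 4), (9, 9), (11, 11), (12, 4), (17, 9), (18, 10), (19, 8)])
v20: WRITE c=0  (c history now [(4, 6), (7, 4), (9, 9), (11, 11), (12, 4), (17, 9), (18, 10), (19, 8), (20, 0)])
v21: WRITE a=10  (a history now [(5, 2), (10, 8), (13, 8), (14, 11), (16, 11), (21, 10)])
READ a @v7: history=[(5, 2), (10, 8), (13, 8), (14, 11), (16, 11), (21, 10)] -> pick v5 -> 2
Read results in order: ['NONE', 'NONE', '2', '2']
NONE count = 2

Answer: 2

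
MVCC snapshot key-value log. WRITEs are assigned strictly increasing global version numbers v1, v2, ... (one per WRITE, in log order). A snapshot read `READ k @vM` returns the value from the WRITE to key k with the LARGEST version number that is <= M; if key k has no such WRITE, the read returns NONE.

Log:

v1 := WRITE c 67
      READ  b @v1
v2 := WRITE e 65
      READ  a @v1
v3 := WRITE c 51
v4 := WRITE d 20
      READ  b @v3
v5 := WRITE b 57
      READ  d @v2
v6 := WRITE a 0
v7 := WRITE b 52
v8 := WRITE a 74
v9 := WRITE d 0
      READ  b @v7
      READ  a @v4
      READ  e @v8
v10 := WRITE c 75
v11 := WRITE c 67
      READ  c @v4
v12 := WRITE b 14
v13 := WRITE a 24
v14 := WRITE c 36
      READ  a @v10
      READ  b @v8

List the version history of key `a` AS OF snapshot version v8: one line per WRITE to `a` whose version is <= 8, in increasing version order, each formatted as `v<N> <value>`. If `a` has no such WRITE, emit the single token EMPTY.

Answer: v6 0
v8 74

Derivation:
Scan writes for key=a with version <= 8:
  v1 WRITE c 67 -> skip
  v2 WRITE e 65 -> skip
  v3 WRITE c 51 -> skip
  v4 WRITE d 20 -> skip
  v5 WRITE b 57 -> skip
  v6 WRITE a 0 -> keep
  v7 WRITE b 52 -> skip
  v8 WRITE a 74 -> keep
  v9 WRITE d 0 -> skip
  v10 WRITE c 75 -> skip
  v11 WRITE c 67 -> skip
  v12 WRITE b 14 -> skip
  v13 WRITE a 24 -> drop (> snap)
  v14 WRITE c 36 -> skip
Collected: [(6, 0), (8, 74)]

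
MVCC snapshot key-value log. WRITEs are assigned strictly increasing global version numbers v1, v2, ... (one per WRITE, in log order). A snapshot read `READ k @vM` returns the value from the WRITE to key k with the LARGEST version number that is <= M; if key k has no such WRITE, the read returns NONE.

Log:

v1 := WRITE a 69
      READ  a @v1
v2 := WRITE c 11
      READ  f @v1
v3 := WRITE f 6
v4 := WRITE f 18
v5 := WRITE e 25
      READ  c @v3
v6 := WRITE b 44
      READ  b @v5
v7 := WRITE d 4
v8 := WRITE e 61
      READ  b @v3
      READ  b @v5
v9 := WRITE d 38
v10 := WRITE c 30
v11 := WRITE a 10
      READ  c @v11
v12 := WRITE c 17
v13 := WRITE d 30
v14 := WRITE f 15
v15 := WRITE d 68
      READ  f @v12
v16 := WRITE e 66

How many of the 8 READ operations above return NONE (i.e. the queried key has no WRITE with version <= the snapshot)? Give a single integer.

v1: WRITE a=69  (a history now [(1, 69)])
READ a @v1: history=[(1, 69)] -> pick v1 -> 69
v2: WRITE c=11  (c history now [(2, 11)])
READ f @v1: history=[] -> no version <= 1 -> NONE
v3: WRITE f=6  (f history now [(3, 6)])
v4: WRITE f=18  (f history now [(3, 6), (4, 18)])
v5: WRITE e=25  (e history now [(5, 25)])
READ c @v3: history=[(2, 11)] -> pick v2 -> 11
v6: WRITE b=44  (b history now [(6, 44)])
READ b @v5: history=[(6, 44)] -> no version <= 5 -> NONE
v7: WRITE d=4  (d history now [(7, 4)])
v8: WRITE e=61  (e history now [(5, 25), (8, 61)])
READ b @v3: history=[(6, 44)] -> no version <= 3 -> NONE
READ b @v5: history=[(6, 44)] -> no version <= 5 -> NONE
v9: WRITE d=38  (d history now [(7, 4), (9, 38)])
v10: WRITE c=30  (c history now [(2, 11), (10, 30)])
v11: WRITE a=10  (a history now [(1, 69), (11, 10)])
READ c @v11: history=[(2, 11), (10, 30)] -> pick v10 -> 30
v12: WRITE c=17  (c history now [(2, 11), (10, 30), (12, 17)])
v13: WRITE d=30  (d history now [(7, 4), (9, 38), (13, 30)])
v14: WRITE f=15  (f history now [(3, 6), (4, 18), (14, 15)])
v15: WRITE d=68  (d history now [(7, 4), (9, 38), (13, 30), (15, 68)])
READ f @v12: history=[(3, 6), (4, 18), (14, 15)] -> pick v4 -> 18
v16: WRITE e=66  (e history now [(5, 25), (8, 61), (16, 66)])
Read results in order: ['69', 'NONE', '11', 'NONE', 'NONE', 'NONE', '30', '18']
NONE count = 4

Answer: 4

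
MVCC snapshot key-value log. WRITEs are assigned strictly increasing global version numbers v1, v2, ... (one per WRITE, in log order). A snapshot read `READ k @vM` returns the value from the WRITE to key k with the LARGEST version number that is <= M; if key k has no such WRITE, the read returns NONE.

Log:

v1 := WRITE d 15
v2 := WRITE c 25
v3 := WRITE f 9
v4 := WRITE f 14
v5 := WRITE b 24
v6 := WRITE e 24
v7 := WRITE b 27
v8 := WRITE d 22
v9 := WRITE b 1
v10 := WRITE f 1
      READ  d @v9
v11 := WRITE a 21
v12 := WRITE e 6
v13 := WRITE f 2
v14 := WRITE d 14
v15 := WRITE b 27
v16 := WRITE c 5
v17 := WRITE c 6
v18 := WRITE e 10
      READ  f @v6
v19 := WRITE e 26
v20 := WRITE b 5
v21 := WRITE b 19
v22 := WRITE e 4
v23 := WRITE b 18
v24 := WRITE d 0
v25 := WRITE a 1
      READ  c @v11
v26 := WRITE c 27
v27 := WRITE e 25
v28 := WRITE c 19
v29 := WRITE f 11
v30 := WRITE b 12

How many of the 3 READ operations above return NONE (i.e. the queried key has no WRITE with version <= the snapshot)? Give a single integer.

v1: WRITE d=15  (d history now [(1, 15)])
v2: WRITE c=25  (c history now [(2, 25)])
v3: WRITE f=9  (f history now [(3, 9)])
v4: WRITE f=14  (f history now [(3, 9), (4, 14)])
v5: WRITE b=24  (b history now [(5, 24)])
v6: WRITE e=24  (e history now [(6, 24)])
v7: WRITE b=27  (b history now [(5, 24), (7, 27)])
v8: WRITE d=22  (d history now [(1, 15), (8, 22)])
v9: WRITE b=1  (b history now [(5, 24), (7, 27), (9, 1)])
v10: WRITE f=1  (f history now [(3, 9), (4, 14), (10, 1)])
READ d @v9: history=[(1, 15), (8, 22)] -> pick v8 -> 22
v11: WRITE a=21  (a history now [(11, 21)])
v12: WRITE e=6  (e history now [(6, 24), (12, 6)])
v13: WRITE f=2  (f history now [(3, 9), (4, 14), (10, 1), (13, 2)])
v14: WRITE d=14  (d history now [(1, 15), (8, 22), (14, 14)])
v15: WRITE b=27  (b history now [(5, 24), (7, 27), (9, 1), (15, 27)])
v16: WRITE c=5  (c history now [(2, 25), (16, 5)])
v17: WRITE c=6  (c history now [(2, 25), (16, 5), (17, 6)])
v18: WRITE e=10  (e history now [(6, 24), (12, 6), (18, 10)])
READ f @v6: history=[(3, 9), (4, 14), (10, 1), (13, 2)] -> pick v4 -> 14
v19: WRITE e=26  (e history now [(6, 24), (12, 6), (18, 10), (19, 26)])
v20: WRITE b=5  (b history now [(5, 24), (7, 27), (9, 1), (15, 27), (20, 5)])
v21: WRITE b=19  (b history now [(5, 24), (7, 27), (9, 1), (15, 27), (20, 5), (21, 19)])
v22: WRITE e=4  (e history now [(6, 24), (12, 6), (18, 10), (19, 26), (22, 4)])
v23: WRITE b=18  (b history now [(5, 24), (7, 27), (9, 1), (15, 27), (20, 5), (21, 19), (23, 18)])
v24: WRITE d=0  (d history now [(1, 15), (8, 22), (14, 14), (24, 0)])
v25: WRITE a=1  (a history now [(11, 21), (25, 1)])
READ c @v11: history=[(2, 25), (16, 5), (17, 6)] -> pick v2 -> 25
v26: WRITE c=27  (c history now [(2, 25), (16, 5), (17, 6), (26, 27)])
v27: WRITE e=25  (e history now [(6, 24), (12, 6), (18, 10), (19, 26), (22, 4), (27, 25)])
v28: WRITE c=19  (c history now [(2, 25), (16, 5), (17, 6), (26, 27), (28, 19)])
v29: WRITE f=11  (f history now [(3, 9), (4, 14), (10, 1), (13, 2), (29, 11)])
v30: WRITE b=12  (b history now [(5, 24), (7, 27), (9, 1), (15, 27), (20, 5), (21, 19), (23, 18), (30, 12)])
Read results in order: ['22', '14', '25']
NONE count = 0

Answer: 0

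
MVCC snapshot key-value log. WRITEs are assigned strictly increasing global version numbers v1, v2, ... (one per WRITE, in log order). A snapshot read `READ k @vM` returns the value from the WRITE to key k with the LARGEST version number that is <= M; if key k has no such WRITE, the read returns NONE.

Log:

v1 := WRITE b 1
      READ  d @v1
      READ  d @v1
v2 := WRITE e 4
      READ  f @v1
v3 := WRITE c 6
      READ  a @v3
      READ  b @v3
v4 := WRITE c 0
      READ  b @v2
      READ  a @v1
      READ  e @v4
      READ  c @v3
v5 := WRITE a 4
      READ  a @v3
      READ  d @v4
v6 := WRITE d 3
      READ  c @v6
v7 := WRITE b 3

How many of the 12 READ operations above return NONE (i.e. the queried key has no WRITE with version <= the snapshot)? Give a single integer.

v1: WRITE b=1  (b history now [(1, 1)])
READ d @v1: history=[] -> no version <= 1 -> NONE
READ d @v1: history=[] -> no version <= 1 -> NONE
v2: WRITE e=4  (e history now [(2, 4)])
READ f @v1: history=[] -> no version <= 1 -> NONE
v3: WRITE c=6  (c history now [(3, 6)])
READ a @v3: history=[] -> no version <= 3 -> NONE
READ b @v3: history=[(1, 1)] -> pick v1 -> 1
v4: WRITE c=0  (c history now [(3, 6), (4, 0)])
READ b @v2: history=[(1, 1)] -> pick v1 -> 1
READ a @v1: history=[] -> no version <= 1 -> NONE
READ e @v4: history=[(2, 4)] -> pick v2 -> 4
READ c @v3: history=[(3, 6), (4, 0)] -> pick v3 -> 6
v5: WRITE a=4  (a history now [(5, 4)])
READ a @v3: history=[(5, 4)] -> no version <= 3 -> NONE
READ d @v4: history=[] -> no version <= 4 -> NONE
v6: WRITE d=3  (d history now [(6, 3)])
READ c @v6: history=[(3, 6), (4, 0)] -> pick v4 -> 0
v7: WRITE b=3  (b history now [(1, 1), (7, 3)])
Read results in order: ['NONE', 'NONE', 'NONE', 'NONE', '1', '1', 'NONE', '4', '6', 'NONE', 'NONE', '0']
NONE count = 7

Answer: 7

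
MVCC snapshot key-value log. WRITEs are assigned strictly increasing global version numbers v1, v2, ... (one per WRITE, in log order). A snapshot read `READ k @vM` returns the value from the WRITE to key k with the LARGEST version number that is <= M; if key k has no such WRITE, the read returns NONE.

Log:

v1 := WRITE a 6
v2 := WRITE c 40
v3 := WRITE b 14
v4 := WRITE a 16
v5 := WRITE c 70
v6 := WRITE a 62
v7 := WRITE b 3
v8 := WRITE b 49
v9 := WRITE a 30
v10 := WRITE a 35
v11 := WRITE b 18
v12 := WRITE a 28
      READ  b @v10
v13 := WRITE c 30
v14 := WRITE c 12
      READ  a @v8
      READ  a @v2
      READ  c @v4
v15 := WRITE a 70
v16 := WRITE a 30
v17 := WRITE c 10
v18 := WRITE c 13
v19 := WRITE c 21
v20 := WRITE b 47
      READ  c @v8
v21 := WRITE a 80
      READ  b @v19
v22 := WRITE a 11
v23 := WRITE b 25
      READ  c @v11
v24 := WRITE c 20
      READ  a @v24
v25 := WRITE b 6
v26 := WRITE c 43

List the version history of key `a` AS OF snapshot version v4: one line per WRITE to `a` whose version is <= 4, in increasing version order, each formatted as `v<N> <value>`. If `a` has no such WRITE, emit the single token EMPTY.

Answer: v1 6
v4 16

Derivation:
Scan writes for key=a with version <= 4:
  v1 WRITE a 6 -> keep
  v2 WRITE c 40 -> skip
  v3 WRITE b 14 -> skip
  v4 WRITE a 16 -> keep
  v5 WRITE c 70 -> skip
  v6 WRITE a 62 -> drop (> snap)
  v7 WRITE b 3 -> skip
  v8 WRITE b 49 -> skip
  v9 WRITE a 30 -> drop (> snap)
  v10 WRITE a 35 -> drop (> snap)
  v11 WRITE b 18 -> skip
  v12 WRITE a 28 -> drop (> snap)
  v13 WRITE c 30 -> skip
  v14 WRITE c 12 -> skip
  v15 WRITE a 70 -> drop (> snap)
  v16 WRITE a 30 -> drop (> snap)
  v17 WRITE c 10 -> skip
  v18 WRITE c 13 -> skip
  v19 WRITE c 21 -> skip
  v20 WRITE b 47 -> skip
  v21 WRITE a 80 -> drop (> snap)
  v22 WRITE a 11 -> drop (> snap)
  v23 WRITE b 25 -> skip
  v24 WRITE c 20 -> skip
  v25 WRITE b 6 -> skip
  v26 WRITE c 43 -> skip
Collected: [(1, 6), (4, 16)]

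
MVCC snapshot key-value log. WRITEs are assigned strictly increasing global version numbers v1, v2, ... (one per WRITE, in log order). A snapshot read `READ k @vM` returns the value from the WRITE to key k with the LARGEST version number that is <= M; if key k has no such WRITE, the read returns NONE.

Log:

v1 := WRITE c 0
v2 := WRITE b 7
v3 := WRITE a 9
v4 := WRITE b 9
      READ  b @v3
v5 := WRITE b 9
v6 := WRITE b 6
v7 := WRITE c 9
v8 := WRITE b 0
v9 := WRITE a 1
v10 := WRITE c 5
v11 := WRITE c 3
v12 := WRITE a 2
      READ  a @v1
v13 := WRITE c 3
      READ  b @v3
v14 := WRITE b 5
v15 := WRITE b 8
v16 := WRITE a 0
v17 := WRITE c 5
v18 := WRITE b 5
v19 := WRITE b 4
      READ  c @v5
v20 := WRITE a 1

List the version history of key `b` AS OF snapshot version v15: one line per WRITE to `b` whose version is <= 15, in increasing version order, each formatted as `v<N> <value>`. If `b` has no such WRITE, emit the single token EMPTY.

Scan writes for key=b with version <= 15:
  v1 WRITE c 0 -> skip
  v2 WRITE b 7 -> keep
  v3 WRITE a 9 -> skip
  v4 WRITE b 9 -> keep
  v5 WRITE b 9 -> keep
  v6 WRITE b 6 -> keep
  v7 WRITE c 9 -> skip
  v8 WRITE b 0 -> keep
  v9 WRITE a 1 -> skip
  v10 WRITE c 5 -> skip
  v11 WRITE c 3 -> skip
  v12 WRITE a 2 -> skip
  v13 WRITE c 3 -> skip
  v14 WRITE b 5 -> keep
  v15 WRITE b 8 -> keep
  v16 WRITE a 0 -> skip
  v17 WRITE c 5 -> skip
  v18 WRITE b 5 -> drop (> snap)
  v19 WRITE b 4 -> drop (> snap)
  v20 WRITE a 1 -> skip
Collected: [(2, 7), (4, 9), (5, 9), (6, 6), (8, 0), (14, 5), (15, 8)]

Answer: v2 7
v4 9
v5 9
v6 6
v8 0
v14 5
v15 8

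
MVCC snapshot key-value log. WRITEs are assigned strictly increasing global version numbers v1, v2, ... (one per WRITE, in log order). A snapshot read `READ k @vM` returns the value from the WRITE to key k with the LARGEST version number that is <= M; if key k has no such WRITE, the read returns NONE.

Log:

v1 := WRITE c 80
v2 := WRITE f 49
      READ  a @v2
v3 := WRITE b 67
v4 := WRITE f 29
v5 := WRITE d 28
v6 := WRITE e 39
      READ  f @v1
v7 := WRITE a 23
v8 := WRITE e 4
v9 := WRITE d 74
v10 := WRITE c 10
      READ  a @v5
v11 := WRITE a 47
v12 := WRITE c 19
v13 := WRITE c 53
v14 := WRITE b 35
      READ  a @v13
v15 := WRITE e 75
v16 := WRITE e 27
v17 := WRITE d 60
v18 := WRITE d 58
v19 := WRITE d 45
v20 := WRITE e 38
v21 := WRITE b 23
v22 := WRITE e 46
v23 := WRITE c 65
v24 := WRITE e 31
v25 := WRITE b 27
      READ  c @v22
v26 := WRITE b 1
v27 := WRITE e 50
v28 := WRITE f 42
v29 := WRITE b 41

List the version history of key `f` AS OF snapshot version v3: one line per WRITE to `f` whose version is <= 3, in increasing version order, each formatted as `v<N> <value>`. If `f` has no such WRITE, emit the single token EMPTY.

Scan writes for key=f with version <= 3:
  v1 WRITE c 80 -> skip
  v2 WRITE f 49 -> keep
  v3 WRITE b 67 -> skip
  v4 WRITE f 29 -> drop (> snap)
  v5 WRITE d 28 -> skip
  v6 WRITE e 39 -> skip
  v7 WRITE a 23 -> skip
  v8 WRITE e 4 -> skip
  v9 WRITE d 74 -> skip
  v10 WRITE c 10 -> skip
  v11 WRITE a 47 -> skip
  v12 WRITE c 19 -> skip
  v13 WRITE c 53 -> skip
  v14 WRITE b 35 -> skip
  v15 WRITE e 75 -> skip
  v16 WRITE e 27 -> skip
  v17 WRITE d 60 -> skip
  v18 WRITE d 58 -> skip
  v19 WRITE d 45 -> skip
  v20 WRITE e 38 -> skip
  v21 WRITE b 23 -> skip
  v22 WRITE e 46 -> skip
  v23 WRITE c 65 -> skip
  v24 WRITE e 31 -> skip
  v25 WRITE b 27 -> skip
  v26 WRITE b 1 -> skip
  v27 WRITE e 50 -> skip
  v28 WRITE f 42 -> drop (> snap)
  v29 WRITE b 41 -> skip
Collected: [(2, 49)]

Answer: v2 49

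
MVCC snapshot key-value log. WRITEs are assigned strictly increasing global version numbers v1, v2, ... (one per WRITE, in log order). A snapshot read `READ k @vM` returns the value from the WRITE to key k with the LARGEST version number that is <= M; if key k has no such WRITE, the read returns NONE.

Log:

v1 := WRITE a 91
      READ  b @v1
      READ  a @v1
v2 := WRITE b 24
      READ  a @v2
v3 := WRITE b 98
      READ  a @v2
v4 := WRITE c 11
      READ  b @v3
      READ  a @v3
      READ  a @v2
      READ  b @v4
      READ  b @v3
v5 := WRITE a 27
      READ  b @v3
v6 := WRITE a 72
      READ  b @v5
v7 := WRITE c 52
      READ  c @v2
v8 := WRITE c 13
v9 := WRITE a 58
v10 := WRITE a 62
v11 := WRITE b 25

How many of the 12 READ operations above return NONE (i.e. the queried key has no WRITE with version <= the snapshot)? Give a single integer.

v1: WRITE a=91  (a history now [(1, 91)])
READ b @v1: history=[] -> no version <= 1 -> NONE
READ a @v1: history=[(1, 91)] -> pick v1 -> 91
v2: WRITE b=24  (b history now [(2, 24)])
READ a @v2: history=[(1, 91)] -> pick v1 -> 91
v3: WRITE b=98  (b history now [(2, 24), (3, 98)])
READ a @v2: history=[(1, 91)] -> pick v1 -> 91
v4: WRITE c=11  (c history now [(4, 11)])
READ b @v3: history=[(2, 24), (3, 98)] -> pick v3 -> 98
READ a @v3: history=[(1, 91)] -> pick v1 -> 91
READ a @v2: history=[(1, 91)] -> pick v1 -> 91
READ b @v4: history=[(2, 24), (3, 98)] -> pick v3 -> 98
READ b @v3: history=[(2, 24), (3, 98)] -> pick v3 -> 98
v5: WRITE a=27  (a history now [(1, 91), (5, 27)])
READ b @v3: history=[(2, 24), (3, 98)] -> pick v3 -> 98
v6: WRITE a=72  (a history now [(1, 91), (5, 27), (6, 72)])
READ b @v5: history=[(2, 24), (3, 98)] -> pick v3 -> 98
v7: WRITE c=52  (c history now [(4, 11), (7, 52)])
READ c @v2: history=[(4, 11), (7, 52)] -> no version <= 2 -> NONE
v8: WRITE c=13  (c history now [(4, 11), (7, 52), (8, 13)])
v9: WRITE a=58  (a history now [(1, 91), (5, 27), (6, 72), (9, 58)])
v10: WRITE a=62  (a history now [(1, 91), (5, 27), (6, 72), (9, 58), (10, 62)])
v11: WRITE b=25  (b history now [(2, 24), (3, 98), (11, 25)])
Read results in order: ['NONE', '91', '91', '91', '98', '91', '91', '98', '98', '98', '98', 'NONE']
NONE count = 2

Answer: 2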